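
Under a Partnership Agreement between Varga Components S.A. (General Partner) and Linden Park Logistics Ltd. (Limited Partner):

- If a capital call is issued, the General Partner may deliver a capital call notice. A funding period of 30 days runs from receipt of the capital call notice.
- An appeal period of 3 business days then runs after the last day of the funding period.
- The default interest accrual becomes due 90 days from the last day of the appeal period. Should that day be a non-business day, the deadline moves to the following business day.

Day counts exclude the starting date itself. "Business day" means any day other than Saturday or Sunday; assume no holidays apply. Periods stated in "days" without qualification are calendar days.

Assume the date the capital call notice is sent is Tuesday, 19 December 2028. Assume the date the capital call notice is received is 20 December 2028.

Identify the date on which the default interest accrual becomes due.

24 April 2029

The last day of the funding period: 20 December 2028 + 30 days = 19 January 2029.
The last day of the appeal period: counting 3 business days from Friday, 19 January 2029 (Jan 22, Jan 23, Jan 24, skipping weekends) reaches Wednesday, 24 January 2029.
Adding 90 calendar days to 24 January 2029 gives 24 April 2029, which is the date on which the default interest accrual becomes due. 24 April 2029 is a Tuesday, so no roll-forward applies.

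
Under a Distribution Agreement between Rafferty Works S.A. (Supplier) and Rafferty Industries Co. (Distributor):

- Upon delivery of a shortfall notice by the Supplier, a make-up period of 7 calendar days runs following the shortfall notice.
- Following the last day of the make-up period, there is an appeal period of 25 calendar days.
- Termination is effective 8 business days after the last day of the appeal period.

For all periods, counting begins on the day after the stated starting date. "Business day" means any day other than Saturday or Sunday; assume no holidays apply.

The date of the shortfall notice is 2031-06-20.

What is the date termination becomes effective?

Adding 7 calendar days to 2031-06-20 gives 2031-06-27, which is the last day of the make-up period.
The last day of the appeal period: 2031-06-27 + 25 days = 2031-07-22.
The date termination becomes effective: counting 8 business days from Tuesday, 2031-07-22 (Jul 23, Jul 24, Jul 25, Jul 28, Jul 29, Jul 30, Jul 31, Aug 1, skipping weekends) reaches Friday, 2031-08-01.

2031-08-01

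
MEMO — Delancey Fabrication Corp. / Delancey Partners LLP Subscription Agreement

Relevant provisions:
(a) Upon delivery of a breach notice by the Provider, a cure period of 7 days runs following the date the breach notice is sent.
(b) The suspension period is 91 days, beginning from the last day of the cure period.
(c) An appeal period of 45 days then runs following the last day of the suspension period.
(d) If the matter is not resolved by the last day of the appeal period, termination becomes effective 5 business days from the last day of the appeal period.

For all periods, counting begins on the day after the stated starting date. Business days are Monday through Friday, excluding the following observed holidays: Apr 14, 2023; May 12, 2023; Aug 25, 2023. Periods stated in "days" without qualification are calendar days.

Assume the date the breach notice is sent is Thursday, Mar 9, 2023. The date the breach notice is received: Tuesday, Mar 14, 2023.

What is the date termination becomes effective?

The last day of the cure period: Mar 9, 2023 + 7 days = Mar 16, 2023.
The last day of the suspension period: Mar 16, 2023 + 91 days = Jun 15, 2023.
The last day of the appeal period: 45 calendar days after Jun 15, 2023 is Jul 30, 2023.
From Sunday, Jul 30, 2023, 5 business days (Jul 31, Aug 1, Aug 2, Aug 3, Aug 4, skipping weekends) brings us to Friday, Aug 4, 2023, which is the date termination becomes effective.

Aug 4, 2023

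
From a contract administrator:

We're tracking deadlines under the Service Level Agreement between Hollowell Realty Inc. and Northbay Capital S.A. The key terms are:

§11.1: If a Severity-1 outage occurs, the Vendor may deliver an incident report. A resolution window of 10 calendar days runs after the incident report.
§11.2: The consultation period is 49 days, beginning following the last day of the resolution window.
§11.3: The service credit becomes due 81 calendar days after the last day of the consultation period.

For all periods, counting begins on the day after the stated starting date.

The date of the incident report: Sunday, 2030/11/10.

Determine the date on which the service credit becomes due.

2031/03/30

The last day of the resolution window: 2030/11/10 + 10 days = 2030/11/20.
The last day of the consultation period: 2030/11/20 + 49 days = 2031/01/08.
The date on which the service credit becomes due: 2031/01/08 + 81 days = 2031/03/30.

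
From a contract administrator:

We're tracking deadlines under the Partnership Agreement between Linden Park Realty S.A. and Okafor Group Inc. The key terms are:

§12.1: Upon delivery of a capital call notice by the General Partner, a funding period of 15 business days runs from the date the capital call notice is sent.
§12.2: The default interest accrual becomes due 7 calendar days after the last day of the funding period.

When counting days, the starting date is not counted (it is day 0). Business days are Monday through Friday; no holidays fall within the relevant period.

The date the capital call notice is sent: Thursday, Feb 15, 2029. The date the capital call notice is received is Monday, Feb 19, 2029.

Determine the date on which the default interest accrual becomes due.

Mar 15, 2029

The last day of the funding period: 15 business days after Thursday, Feb 15, 2029, skipping weekends — Feb 16, Feb 19, Feb 20, Feb 21, …, Mar 6, Mar 7, Mar 8 — lands on Thursday, Mar 8, 2029.
The date on which the default interest accrual becomes due: 7 calendar days after Mar 8, 2029 is Mar 15, 2029.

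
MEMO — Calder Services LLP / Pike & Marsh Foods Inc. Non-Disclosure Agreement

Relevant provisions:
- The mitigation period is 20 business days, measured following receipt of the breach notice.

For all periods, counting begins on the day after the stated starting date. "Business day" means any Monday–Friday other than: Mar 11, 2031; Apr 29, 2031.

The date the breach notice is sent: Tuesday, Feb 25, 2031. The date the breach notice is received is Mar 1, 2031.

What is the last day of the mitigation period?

Mar 31, 2031

The last day of the mitigation period: counting 20 business days from Saturday, Mar 1, 2031 (Mar 3, Mar 4, Mar 5, Mar 6, …, Mar 27, Mar 28, Mar 31, skipping weekends and the listed holiday on Mar 11) reaches Monday, Mar 31, 2031.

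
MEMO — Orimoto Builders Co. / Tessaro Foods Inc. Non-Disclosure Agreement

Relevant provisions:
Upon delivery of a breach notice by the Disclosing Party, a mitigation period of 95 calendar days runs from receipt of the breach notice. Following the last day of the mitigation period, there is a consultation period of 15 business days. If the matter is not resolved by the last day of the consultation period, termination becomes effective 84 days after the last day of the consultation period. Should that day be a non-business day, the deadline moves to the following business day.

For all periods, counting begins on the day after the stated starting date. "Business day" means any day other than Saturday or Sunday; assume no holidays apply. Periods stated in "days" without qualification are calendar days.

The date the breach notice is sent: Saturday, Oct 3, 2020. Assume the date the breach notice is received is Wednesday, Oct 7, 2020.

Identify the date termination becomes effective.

The last day of the mitigation period: Oct 7, 2020 + 95 days = Jan 10, 2021.
From Sunday, Jan 10, 2021, 15 business days (Jan 11, Jan 12, Jan 13, Jan 14, …, Jan 27, Jan 28, Jan 29, skipping weekends) brings us to Friday, Jan 29, 2021, which is the last day of the consultation period.
The date termination becomes effective: Jan 29, 2021 + 84 days = Apr 23, 2021. Apr 23, 2021 is a Friday, so no roll-forward applies.

Apr 23, 2021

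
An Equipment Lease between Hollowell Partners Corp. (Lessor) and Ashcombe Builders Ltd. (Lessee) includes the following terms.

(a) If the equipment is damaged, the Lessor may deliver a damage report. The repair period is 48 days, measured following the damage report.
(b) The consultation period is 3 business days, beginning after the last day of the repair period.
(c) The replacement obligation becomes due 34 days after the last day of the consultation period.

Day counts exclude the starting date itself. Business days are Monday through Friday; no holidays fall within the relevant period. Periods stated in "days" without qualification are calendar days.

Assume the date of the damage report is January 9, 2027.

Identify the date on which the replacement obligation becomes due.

The last day of the repair period: 48 calendar days after January 9, 2027 is February 26, 2027.
The last day of the consultation period: 3 business days after Friday, February 26, 2027, skipping weekends — Mar 1, Mar 2, Mar 3 — lands on Wednesday, March 3, 2027.
The date on which the replacement obligation becomes due: March 3, 2027 + 34 days = April 6, 2027.

April 6, 2027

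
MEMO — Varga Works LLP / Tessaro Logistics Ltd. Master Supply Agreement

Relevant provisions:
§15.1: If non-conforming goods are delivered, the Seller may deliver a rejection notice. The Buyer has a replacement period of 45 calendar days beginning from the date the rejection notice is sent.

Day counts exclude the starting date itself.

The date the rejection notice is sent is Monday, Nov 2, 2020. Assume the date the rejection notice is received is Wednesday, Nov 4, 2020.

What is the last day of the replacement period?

The last day of the replacement period: 45 calendar days after Nov 2, 2020 is Dec 17, 2020.

Dec 17, 2020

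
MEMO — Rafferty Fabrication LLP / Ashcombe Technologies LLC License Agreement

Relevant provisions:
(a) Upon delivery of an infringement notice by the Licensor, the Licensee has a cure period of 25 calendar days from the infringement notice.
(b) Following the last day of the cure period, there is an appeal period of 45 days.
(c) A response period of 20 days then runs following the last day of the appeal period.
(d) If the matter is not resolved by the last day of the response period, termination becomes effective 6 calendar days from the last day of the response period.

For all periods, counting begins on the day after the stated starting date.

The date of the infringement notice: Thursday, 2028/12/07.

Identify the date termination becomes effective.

2029/03/13

The last day of the cure period: 2028/12/07 + 25 days = 2029/01/01.
Adding 45 calendar days to 2029/01/01 gives 2029/02/15, which is the last day of the appeal period.
The last day of the response period: 20 calendar days after 2029/02/15 is 2029/03/07.
The date termination becomes effective: 2029/03/07 + 6 days = 2029/03/13.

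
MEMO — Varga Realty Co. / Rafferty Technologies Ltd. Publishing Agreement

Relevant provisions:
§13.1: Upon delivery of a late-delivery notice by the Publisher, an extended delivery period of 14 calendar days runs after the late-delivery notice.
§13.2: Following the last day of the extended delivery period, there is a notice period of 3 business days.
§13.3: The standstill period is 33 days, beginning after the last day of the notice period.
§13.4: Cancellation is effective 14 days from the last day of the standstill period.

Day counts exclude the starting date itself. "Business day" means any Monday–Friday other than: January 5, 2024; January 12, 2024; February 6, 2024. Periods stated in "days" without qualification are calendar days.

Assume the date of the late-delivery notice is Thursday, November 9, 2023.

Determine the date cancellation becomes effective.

Adding 14 calendar days to November 9, 2023 gives November 23, 2023, which is the last day of the extended delivery period.
The last day of the notice period: 3 business days after Thursday, November 23, 2023, skipping weekends — Nov 24, Nov 27, Nov 28 — lands on Tuesday, November 28, 2023.
The last day of the standstill period: 33 calendar days after November 28, 2023 is December 31, 2023.
The date cancellation becomes effective: December 31, 2023 + 14 days = January 14, 2024.

January 14, 2024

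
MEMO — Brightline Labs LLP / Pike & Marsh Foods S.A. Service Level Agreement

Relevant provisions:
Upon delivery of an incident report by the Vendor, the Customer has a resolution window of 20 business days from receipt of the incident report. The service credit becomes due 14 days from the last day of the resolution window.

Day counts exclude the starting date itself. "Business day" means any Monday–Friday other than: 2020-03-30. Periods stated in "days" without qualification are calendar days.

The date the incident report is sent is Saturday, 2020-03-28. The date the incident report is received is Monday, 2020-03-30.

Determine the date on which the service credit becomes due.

2020-05-11

The last day of the resolution window: 20 business days after Monday, 2020-03-30, skipping weekends — Mar 31, Apr 1, Apr 2, Apr 3, …, Apr 23, Apr 24, Apr 27 — lands on Monday, 2020-04-27.
The date on which the service credit becomes due: 14 calendar days after 2020-04-27 is 2020-05-11.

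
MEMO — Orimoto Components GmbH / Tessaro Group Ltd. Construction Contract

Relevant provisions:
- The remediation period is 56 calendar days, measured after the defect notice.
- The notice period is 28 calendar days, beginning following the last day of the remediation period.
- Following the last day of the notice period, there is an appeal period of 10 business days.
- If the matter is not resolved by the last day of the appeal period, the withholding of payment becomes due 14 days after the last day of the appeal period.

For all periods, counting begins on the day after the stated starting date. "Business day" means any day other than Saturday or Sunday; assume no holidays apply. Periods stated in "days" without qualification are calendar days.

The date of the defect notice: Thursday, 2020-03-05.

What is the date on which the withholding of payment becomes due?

2020-06-25

The last day of the remediation period: 2020-03-05 + 56 days = 2020-04-30.
Adding 28 calendar days to 2020-04-30 gives 2020-05-28, which is the last day of the notice period.
From Thursday, 2020-05-28, 10 business days (May 29, Jun 1, Jun 2, Jun 3, Jun 4, Jun 5, Jun 8, Jun 9, Jun 10, Jun 11, skipping weekends) brings us to Thursday, 2020-06-11, which is the last day of the appeal period.
The date on which the withholding of payment becomes due: 14 calendar days after 2020-06-11 is 2020-06-25.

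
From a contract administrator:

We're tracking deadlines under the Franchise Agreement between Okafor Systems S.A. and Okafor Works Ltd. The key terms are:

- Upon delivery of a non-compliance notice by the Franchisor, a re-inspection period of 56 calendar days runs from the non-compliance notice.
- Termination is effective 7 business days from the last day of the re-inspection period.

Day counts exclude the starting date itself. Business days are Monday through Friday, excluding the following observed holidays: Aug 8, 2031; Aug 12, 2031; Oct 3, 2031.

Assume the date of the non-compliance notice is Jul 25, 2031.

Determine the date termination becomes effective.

Adding 56 calendar days to Jul 25, 2031 gives Sep 19, 2031, which is the last day of the re-inspection period.
The date termination becomes effective: counting 7 business days from Friday, Sep 19, 2031 (Sep 22, Sep 23, Sep 24, Sep 25, Sep 26, Sep 29, Sep 30, skipping weekends) reaches Tuesday, Sep 30, 2031.

Sep 30, 2031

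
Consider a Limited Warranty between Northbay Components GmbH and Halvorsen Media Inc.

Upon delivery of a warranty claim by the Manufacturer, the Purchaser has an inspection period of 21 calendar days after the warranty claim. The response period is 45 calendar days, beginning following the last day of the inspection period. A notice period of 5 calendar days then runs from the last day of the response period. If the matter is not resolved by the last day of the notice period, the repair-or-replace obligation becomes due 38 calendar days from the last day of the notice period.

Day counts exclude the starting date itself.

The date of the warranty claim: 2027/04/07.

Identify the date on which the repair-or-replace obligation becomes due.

2027/07/25

The last day of the inspection period: 21 calendar days after 2027/04/07 is 2027/04/28.
Adding 45 calendar days to 2027/04/28 gives 2027/06/12, which is the last day of the response period.
Adding 5 calendar days to 2027/06/12 gives 2027/06/17, which is the last day of the notice period.
The date on which the repair-or-replace obligation becomes due: 2027/06/17 + 38 days = 2027/07/25.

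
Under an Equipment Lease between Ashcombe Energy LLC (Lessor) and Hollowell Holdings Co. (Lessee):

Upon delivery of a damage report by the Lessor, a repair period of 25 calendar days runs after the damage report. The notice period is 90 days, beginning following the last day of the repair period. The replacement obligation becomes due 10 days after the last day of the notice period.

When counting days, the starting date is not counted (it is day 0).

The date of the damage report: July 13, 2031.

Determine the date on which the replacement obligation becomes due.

November 15, 2031

The last day of the repair period: July 13, 2031 + 25 days = August 7, 2031.
Adding 90 calendar days to August 7, 2031 gives November 5, 2031, which is the last day of the notice period.
The date on which the replacement obligation becomes due: 10 calendar days after November 5, 2031 is November 15, 2031.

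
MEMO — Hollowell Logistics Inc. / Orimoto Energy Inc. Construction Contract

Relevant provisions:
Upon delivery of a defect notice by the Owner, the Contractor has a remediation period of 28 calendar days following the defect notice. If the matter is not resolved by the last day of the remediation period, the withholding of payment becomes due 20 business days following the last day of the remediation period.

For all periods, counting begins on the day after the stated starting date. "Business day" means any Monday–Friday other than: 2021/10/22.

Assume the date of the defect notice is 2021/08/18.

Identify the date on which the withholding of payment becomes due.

2021/10/13

The last day of the remediation period: 28 calendar days after 2021/08/18 is 2021/09/15.
The date on which the withholding of payment becomes due: 20 business days after Wednesday, 2021/09/15, skipping weekends — Sep 16, Sep 17, Sep 20, Sep 21, …, Oct 11, Oct 12, Oct 13 — lands on Wednesday, 2021/10/13.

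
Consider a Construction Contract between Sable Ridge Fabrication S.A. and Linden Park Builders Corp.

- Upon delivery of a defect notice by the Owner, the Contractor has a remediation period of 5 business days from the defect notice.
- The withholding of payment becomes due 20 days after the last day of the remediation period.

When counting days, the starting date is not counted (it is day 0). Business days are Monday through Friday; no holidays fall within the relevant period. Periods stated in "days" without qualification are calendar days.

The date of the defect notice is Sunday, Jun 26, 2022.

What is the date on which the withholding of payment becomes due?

The last day of the remediation period: 5 business days after Sunday, Jun 26, 2022, skipping weekends — Jun 27, Jun 28, Jun 29, Jun 30, Jul 1 — lands on Friday, Jul 1, 2022.
The date on which the withholding of payment becomes due: Jul 1, 2022 + 20 days = Jul 21, 2022.

Jul 21, 2022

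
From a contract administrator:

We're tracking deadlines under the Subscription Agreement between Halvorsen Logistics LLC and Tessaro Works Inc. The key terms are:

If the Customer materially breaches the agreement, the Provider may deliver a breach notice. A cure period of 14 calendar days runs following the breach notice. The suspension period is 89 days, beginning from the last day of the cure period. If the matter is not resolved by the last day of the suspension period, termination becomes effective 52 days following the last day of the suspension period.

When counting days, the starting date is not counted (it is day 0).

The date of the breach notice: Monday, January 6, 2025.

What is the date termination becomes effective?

The last day of the cure period: 14 calendar days after January 6, 2025 is January 20, 2025.
Adding 89 calendar days to January 20, 2025 gives April 19, 2025, which is the last day of the suspension period.
Adding 52 calendar days to April 19, 2025 gives June 10, 2025, which is the date termination becomes effective.

June 10, 2025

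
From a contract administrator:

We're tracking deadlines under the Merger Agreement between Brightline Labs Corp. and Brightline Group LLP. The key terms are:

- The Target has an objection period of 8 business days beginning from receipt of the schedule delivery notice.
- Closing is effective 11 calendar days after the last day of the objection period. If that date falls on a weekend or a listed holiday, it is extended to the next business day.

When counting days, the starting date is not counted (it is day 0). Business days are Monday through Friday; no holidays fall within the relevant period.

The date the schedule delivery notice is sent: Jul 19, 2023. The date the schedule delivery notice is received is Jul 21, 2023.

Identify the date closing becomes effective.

Aug 14, 2023

The last day of the objection period: counting 8 business days from Friday, Jul 21, 2023 (Jul 24, Jul 25, Jul 26, Jul 27, Jul 28, Jul 31, Aug 1, Aug 2, skipping weekends) reaches Wednesday, Aug 2, 2023.
The date closing becomes effective: Aug 2, 2023 + 11 days = Aug 13, 2023. That falls on a Sunday, so it rolls to the next business day, Monday, Aug 14, 2023.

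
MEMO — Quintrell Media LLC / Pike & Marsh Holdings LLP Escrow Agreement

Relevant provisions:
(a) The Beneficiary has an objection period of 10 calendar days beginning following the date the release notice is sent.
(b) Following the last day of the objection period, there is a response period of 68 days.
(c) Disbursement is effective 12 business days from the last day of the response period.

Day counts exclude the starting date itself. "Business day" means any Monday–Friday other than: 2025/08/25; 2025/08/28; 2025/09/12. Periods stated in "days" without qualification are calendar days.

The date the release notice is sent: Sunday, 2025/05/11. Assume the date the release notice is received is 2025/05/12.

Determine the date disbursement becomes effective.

The last day of the objection period: 10 calendar days after 2025/05/11 is 2025/05/21.
The last day of the response period: 2025/05/21 + 68 days = 2025/07/28.
From Monday, 2025/07/28, 12 business days (Jul 29, Jul 30, Jul 31, Aug 1, …, Aug 11, Aug 12, Aug 13, skipping weekends) brings us to Wednesday, 2025/08/13, which is the date disbursement becomes effective.

2025/08/13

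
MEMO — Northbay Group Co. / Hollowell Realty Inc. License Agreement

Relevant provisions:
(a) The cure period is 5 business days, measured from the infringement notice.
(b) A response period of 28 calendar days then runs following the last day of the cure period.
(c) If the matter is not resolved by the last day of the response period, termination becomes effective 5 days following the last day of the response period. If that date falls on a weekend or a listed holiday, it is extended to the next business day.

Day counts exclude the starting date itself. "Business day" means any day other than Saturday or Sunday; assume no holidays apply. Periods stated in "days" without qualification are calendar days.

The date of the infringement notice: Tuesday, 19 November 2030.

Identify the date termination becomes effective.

The last day of the cure period: 5 business days after Tuesday, 19 November 2030, skipping weekends — Nov 20, Nov 21, Nov 22, Nov 25, Nov 26 — lands on Tuesday, 26 November 2030.
Adding 28 calendar days to 26 November 2030 gives 24 December 2030, which is the last day of the response period.
The date termination becomes effective: 24 December 2030 + 5 days = 29 December 2030. That falls on a Sunday, so it rolls to the next business day, Monday, 30 December 2030.

30 December 2030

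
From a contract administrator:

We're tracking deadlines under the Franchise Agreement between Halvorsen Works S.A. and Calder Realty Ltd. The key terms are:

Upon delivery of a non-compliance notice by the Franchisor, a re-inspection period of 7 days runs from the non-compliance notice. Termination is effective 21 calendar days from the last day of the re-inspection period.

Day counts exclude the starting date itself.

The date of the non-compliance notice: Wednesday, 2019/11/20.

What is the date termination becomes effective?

2019/12/18

Adding 7 calendar days to 2019/11/20 gives 2019/11/27, which is the last day of the re-inspection period.
Adding 21 calendar days to 2019/11/27 gives 2019/12/18, which is the date termination becomes effective.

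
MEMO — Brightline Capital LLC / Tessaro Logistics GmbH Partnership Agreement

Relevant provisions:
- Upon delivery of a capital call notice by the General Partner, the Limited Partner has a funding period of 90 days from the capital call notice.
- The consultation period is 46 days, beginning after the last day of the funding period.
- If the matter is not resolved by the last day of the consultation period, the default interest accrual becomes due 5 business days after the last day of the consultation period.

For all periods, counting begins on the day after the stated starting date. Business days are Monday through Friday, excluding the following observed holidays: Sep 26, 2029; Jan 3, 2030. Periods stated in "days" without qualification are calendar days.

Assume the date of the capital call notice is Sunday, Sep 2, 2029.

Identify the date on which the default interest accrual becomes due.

The last day of the funding period: 90 calendar days after Sep 2, 2029 is Dec 1, 2029.
The last day of the consultation period: 46 calendar days after Dec 1, 2029 is Jan 16, 2030.
The date on which the default interest accrual becomes due: counting 5 business days from Wednesday, Jan 16, 2030 (Jan 17, Jan 18, Jan 21, Jan 22, Jan 23, skipping weekends) reaches Wednesday, Jan 23, 2030.

Jan 23, 2030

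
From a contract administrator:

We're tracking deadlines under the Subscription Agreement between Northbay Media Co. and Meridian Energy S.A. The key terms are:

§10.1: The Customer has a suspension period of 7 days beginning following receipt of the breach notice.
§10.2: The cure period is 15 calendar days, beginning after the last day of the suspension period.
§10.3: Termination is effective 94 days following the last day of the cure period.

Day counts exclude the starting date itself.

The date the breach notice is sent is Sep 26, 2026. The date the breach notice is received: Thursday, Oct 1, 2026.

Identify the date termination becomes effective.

Jan 25, 2027

The last day of the suspension period: Oct 1, 2026 + 7 days = Oct 8, 2026.
The last day of the cure period: Oct 8, 2026 + 15 days = Oct 23, 2026.
The date termination becomes effective: 94 calendar days after Oct 23, 2026 is Jan 25, 2027.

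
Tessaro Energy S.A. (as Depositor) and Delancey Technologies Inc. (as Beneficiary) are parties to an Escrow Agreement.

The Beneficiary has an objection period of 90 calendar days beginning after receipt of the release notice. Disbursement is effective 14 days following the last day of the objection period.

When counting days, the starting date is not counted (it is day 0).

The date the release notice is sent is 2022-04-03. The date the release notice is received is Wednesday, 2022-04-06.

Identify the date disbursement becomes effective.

2022-07-19

Adding 90 calendar days to 2022-04-06 gives 2022-07-05, which is the last day of the objection period.
Adding 14 calendar days to 2022-07-05 gives 2022-07-19, which is the date disbursement becomes effective.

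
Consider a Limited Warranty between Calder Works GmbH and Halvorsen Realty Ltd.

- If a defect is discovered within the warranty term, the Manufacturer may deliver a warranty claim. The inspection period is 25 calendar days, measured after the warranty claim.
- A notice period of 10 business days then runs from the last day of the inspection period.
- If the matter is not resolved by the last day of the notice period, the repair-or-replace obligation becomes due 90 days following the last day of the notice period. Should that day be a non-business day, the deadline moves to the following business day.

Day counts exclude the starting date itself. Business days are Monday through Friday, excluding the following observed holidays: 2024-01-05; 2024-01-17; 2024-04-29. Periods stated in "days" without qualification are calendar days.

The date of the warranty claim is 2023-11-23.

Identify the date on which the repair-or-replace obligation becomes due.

2024-04-01

The last day of the inspection period: 2023-11-23 + 25 days = 2023-12-18.
The last day of the notice period: counting 10 business days from Monday, 2023-12-18 (Dec 19, Dec 20, Dec 21, Dec 22, Dec 25, Dec 26, Dec 27, Dec 28, Dec 29, Jan 1, skipping weekends) reaches Monday, 2024-01-01.
The date on which the repair-or-replace obligation becomes due: 90 calendar days after 2024-01-01 is 2024-03-31. That falls on a Sunday, so it rolls to the next business day, Monday, 2024-04-01.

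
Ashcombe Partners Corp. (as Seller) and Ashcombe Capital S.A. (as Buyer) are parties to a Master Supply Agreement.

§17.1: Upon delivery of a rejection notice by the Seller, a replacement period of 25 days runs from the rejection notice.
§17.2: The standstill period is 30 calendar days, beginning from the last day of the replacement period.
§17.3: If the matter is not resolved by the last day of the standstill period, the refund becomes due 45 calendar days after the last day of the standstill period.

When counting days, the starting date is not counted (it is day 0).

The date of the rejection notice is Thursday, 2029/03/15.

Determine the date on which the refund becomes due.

The last day of the replacement period: 2029/03/15 + 25 days = 2029/04/09.
The last day of the standstill period: 30 calendar days after 2029/04/09 is 2029/05/09.
The date on which the refund becomes due: 2029/05/09 + 45 days = 2029/06/23.

2029/06/23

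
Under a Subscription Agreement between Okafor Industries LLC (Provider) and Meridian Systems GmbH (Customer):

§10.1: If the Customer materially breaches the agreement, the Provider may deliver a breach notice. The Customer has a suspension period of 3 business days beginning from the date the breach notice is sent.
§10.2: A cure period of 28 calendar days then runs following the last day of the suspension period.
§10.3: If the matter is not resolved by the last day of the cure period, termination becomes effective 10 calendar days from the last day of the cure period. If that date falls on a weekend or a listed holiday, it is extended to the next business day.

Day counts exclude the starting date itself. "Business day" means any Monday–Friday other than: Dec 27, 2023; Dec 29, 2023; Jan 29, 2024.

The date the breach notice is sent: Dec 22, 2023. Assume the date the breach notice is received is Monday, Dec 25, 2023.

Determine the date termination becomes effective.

From Friday, Dec 22, 2023, 3 business days (Dec 25, Dec 26, Dec 28, skipping weekends and the listed holiday on Dec 27) brings us to Thursday, Dec 28, 2023, which is the last day of the suspension period.
The last day of the cure period: Dec 28, 2023 + 28 days = Jan 25, 2024.
The date termination becomes effective: 10 calendar days after Jan 25, 2024 is Feb 4, 2024. That falls on a Sunday, so it rolls to the next business day, Monday, Feb 5, 2024.

Feb 5, 2024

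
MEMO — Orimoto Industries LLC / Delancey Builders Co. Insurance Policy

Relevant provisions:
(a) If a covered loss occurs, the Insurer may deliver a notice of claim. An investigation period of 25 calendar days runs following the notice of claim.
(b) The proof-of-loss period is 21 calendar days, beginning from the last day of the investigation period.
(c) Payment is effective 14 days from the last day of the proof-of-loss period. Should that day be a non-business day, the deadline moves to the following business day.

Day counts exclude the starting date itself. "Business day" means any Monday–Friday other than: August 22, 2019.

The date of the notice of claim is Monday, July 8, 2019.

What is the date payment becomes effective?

September 6, 2019

The last day of the investigation period: 25 calendar days after July 8, 2019 is August 2, 2019.
Adding 21 calendar days to August 2, 2019 gives August 23, 2019, which is the last day of the proof-of-loss period.
Adding 14 calendar days to August 23, 2019 gives September 6, 2019, which is the date payment becomes effective. September 6, 2019 is a Friday and is not a listed holiday, so no roll-forward applies.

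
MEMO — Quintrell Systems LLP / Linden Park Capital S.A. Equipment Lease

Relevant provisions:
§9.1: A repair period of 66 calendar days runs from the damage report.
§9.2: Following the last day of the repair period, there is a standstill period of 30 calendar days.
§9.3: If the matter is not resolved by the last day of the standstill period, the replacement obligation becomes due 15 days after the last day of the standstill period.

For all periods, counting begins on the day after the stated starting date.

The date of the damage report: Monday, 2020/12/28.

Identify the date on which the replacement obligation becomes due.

The last day of the repair period: 2020/12/28 + 66 days = 2021/03/04.
The last day of the standstill period: 2021/03/04 + 30 days = 2021/04/03.
The date on which the replacement obligation becomes due: 2021/04/03 + 15 days = 2021/04/18.

2021/04/18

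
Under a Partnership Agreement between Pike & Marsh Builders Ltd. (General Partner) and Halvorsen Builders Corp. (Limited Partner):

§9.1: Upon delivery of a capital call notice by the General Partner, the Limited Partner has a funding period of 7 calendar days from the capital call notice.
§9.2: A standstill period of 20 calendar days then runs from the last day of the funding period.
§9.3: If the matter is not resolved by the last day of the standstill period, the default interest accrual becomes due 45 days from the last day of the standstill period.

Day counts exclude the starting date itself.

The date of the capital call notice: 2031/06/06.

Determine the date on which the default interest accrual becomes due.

Adding 7 calendar days to 2031/06/06 gives 2031/06/13, which is the last day of the funding period.
Adding 20 calendar days to 2031/06/13 gives 2031/07/03, which is the last day of the standstill period.
Adding 45 calendar days to 2031/07/03 gives 2031/08/17, which is the date on which the default interest accrual becomes due.

2031/08/17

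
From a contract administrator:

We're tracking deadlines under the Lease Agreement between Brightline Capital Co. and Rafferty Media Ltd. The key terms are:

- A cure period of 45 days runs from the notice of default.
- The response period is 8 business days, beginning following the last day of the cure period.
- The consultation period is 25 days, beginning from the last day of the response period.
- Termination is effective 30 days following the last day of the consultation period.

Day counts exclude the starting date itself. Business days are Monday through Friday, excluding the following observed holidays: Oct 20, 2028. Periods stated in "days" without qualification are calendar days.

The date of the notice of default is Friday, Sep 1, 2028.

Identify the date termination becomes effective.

Adding 45 calendar days to Sep 1, 2028 gives Oct 16, 2028, which is the last day of the cure period.
The last day of the response period: 8 business days after Monday, Oct 16, 2028, skipping weekends and the listed holiday on Oct 20 — Oct 17, Oct 18, Oct 19, Oct 23, Oct 24, Oct 25, Oct 26, Oct 27 — lands on Friday, Oct 27, 2028.
The last day of the consultation period: Oct 27, 2028 + 25 days = Nov 21, 2028.
The date termination becomes effective: 30 calendar days after Nov 21, 2028 is Dec 21, 2028.

Dec 21, 2028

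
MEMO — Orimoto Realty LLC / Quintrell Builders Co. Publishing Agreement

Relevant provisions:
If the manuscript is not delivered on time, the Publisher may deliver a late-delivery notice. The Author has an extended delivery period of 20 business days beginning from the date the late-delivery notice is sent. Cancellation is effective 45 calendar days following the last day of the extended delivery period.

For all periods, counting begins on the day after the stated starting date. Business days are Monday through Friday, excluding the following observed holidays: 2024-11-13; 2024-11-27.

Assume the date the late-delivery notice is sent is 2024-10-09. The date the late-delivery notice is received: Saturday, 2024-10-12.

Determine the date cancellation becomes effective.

2024-12-21

From Wednesday, 2024-10-09, 20 business days (Oct 10, Oct 11, Oct 14, Oct 15, …, Nov 4, Nov 5, Nov 6, skipping weekends) brings us to Wednesday, 2024-11-06, which is the last day of the extended delivery period.
The date cancellation becomes effective: 45 calendar days after 2024-11-06 is 2024-12-21.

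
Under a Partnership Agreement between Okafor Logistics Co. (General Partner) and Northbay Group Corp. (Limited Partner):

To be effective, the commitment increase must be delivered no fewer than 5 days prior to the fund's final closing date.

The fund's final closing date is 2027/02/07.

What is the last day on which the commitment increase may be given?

2027/02/02

2027/02/07 minus 5 days is 2027/02/02.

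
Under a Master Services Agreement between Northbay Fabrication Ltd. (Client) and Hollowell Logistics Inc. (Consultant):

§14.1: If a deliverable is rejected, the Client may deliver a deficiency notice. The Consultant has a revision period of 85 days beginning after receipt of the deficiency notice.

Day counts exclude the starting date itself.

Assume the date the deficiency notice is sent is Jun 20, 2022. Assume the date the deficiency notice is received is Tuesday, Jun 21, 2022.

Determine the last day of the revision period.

Sep 14, 2022

The last day of the revision period: 85 calendar days after Jun 21, 2022 is Sep 14, 2022.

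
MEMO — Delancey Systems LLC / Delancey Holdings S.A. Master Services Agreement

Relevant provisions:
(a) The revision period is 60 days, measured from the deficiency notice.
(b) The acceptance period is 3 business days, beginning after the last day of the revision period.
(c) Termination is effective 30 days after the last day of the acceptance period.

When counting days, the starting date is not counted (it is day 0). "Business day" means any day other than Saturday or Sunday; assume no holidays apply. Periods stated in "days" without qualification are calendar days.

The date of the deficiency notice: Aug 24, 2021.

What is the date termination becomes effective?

Nov 26, 2021

The last day of the revision period: 60 calendar days after Aug 24, 2021 is Oct 23, 2021.
From Saturday, Oct 23, 2021, 3 business days (Oct 25, Oct 26, Oct 27, skipping weekends) brings us to Wednesday, Oct 27, 2021, which is the last day of the acceptance period.
Adding 30 calendar days to Oct 27, 2021 gives Nov 26, 2021, which is the date termination becomes effective.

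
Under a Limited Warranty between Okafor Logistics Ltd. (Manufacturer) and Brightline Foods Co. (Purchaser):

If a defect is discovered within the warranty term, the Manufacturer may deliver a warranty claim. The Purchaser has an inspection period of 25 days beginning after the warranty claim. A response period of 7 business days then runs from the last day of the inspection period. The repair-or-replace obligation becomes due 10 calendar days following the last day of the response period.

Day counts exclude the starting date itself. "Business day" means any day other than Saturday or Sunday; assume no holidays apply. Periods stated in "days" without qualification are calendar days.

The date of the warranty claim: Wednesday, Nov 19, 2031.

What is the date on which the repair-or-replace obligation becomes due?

Jan 2, 2032

Adding 25 calendar days to Nov 19, 2031 gives Dec 14, 2031, which is the last day of the inspection period.
The last day of the response period: counting 7 business days from Sunday, Dec 14, 2031 (Dec 15, Dec 16, Dec 17, Dec 18, Dec 19, Dec 22, Dec 23, skipping weekends) reaches Tuesday, Dec 23, 2031.
The date on which the repair-or-replace obligation becomes due: Dec 23, 2031 + 10 days = Jan 2, 2032.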